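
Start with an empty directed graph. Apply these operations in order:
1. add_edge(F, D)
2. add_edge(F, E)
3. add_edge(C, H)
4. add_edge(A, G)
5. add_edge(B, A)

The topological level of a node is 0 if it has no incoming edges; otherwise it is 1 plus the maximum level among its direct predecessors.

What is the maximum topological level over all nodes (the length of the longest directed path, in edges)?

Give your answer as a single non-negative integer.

Answer: 2

Derivation:
Op 1: add_edge(F, D). Edges now: 1
Op 2: add_edge(F, E). Edges now: 2
Op 3: add_edge(C, H). Edges now: 3
Op 4: add_edge(A, G). Edges now: 4
Op 5: add_edge(B, A). Edges now: 5
Compute levels (Kahn BFS):
  sources (in-degree 0): B, C, F
  process B: level=0
    B->A: in-degree(A)=0, level(A)=1, enqueue
  process C: level=0
    C->H: in-degree(H)=0, level(H)=1, enqueue
  process F: level=0
    F->D: in-degree(D)=0, level(D)=1, enqueue
    F->E: in-degree(E)=0, level(E)=1, enqueue
  process A: level=1
    A->G: in-degree(G)=0, level(G)=2, enqueue
  process H: level=1
  process D: level=1
  process E: level=1
  process G: level=2
All levels: A:1, B:0, C:0, D:1, E:1, F:0, G:2, H:1
max level = 2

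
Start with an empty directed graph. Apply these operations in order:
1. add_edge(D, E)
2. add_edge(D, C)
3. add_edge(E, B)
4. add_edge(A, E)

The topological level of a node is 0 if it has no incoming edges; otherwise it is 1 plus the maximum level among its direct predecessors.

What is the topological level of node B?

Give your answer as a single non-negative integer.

Answer: 2

Derivation:
Op 1: add_edge(D, E). Edges now: 1
Op 2: add_edge(D, C). Edges now: 2
Op 3: add_edge(E, B). Edges now: 3
Op 4: add_edge(A, E). Edges now: 4
Compute levels (Kahn BFS):
  sources (in-degree 0): A, D
  process A: level=0
    A->E: in-degree(E)=1, level(E)>=1
  process D: level=0
    D->C: in-degree(C)=0, level(C)=1, enqueue
    D->E: in-degree(E)=0, level(E)=1, enqueue
  process C: level=1
  process E: level=1
    E->B: in-degree(B)=0, level(B)=2, enqueue
  process B: level=2
All levels: A:0, B:2, C:1, D:0, E:1
level(B) = 2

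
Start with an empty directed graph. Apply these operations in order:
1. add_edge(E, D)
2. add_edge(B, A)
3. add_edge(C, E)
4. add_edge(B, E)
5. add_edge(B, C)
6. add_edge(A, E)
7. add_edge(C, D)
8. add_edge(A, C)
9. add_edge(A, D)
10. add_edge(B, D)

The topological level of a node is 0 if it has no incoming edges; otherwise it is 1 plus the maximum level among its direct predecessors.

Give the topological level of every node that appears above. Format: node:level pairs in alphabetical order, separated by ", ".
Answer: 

Answer: A:1, B:0, C:2, D:4, E:3

Derivation:
Op 1: add_edge(E, D). Edges now: 1
Op 2: add_edge(B, A). Edges now: 2
Op 3: add_edge(C, E). Edges now: 3
Op 4: add_edge(B, E). Edges now: 4
Op 5: add_edge(B, C). Edges now: 5
Op 6: add_edge(A, E). Edges now: 6
Op 7: add_edge(C, D). Edges now: 7
Op 8: add_edge(A, C). Edges now: 8
Op 9: add_edge(A, D). Edges now: 9
Op 10: add_edge(B, D). Edges now: 10
Compute levels (Kahn BFS):
  sources (in-degree 0): B
  process B: level=0
    B->A: in-degree(A)=0, level(A)=1, enqueue
    B->C: in-degree(C)=1, level(C)>=1
    B->D: in-degree(D)=3, level(D)>=1
    B->E: in-degree(E)=2, level(E)>=1
  process A: level=1
    A->C: in-degree(C)=0, level(C)=2, enqueue
    A->D: in-degree(D)=2, level(D)>=2
    A->E: in-degree(E)=1, level(E)>=2
  process C: level=2
    C->D: in-degree(D)=1, level(D)>=3
    C->E: in-degree(E)=0, level(E)=3, enqueue
  process E: level=3
    E->D: in-degree(D)=0, level(D)=4, enqueue
  process D: level=4
All levels: A:1, B:0, C:2, D:4, E:3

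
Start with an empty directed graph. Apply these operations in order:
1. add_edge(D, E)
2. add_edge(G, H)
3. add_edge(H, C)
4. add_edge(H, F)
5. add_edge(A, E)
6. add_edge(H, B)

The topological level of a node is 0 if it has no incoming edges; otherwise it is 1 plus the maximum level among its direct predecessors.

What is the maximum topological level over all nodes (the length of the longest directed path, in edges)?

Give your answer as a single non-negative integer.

Op 1: add_edge(D, E). Edges now: 1
Op 2: add_edge(G, H). Edges now: 2
Op 3: add_edge(H, C). Edges now: 3
Op 4: add_edge(H, F). Edges now: 4
Op 5: add_edge(A, E). Edges now: 5
Op 6: add_edge(H, B). Edges now: 6
Compute levels (Kahn BFS):
  sources (in-degree 0): A, D, G
  process A: level=0
    A->E: in-degree(E)=1, level(E)>=1
  process D: level=0
    D->E: in-degree(E)=0, level(E)=1, enqueue
  process G: level=0
    G->H: in-degree(H)=0, level(H)=1, enqueue
  process E: level=1
  process H: level=1
    H->B: in-degree(B)=0, level(B)=2, enqueue
    H->C: in-degree(C)=0, level(C)=2, enqueue
    H->F: in-degree(F)=0, level(F)=2, enqueue
  process B: level=2
  process C: level=2
  process F: level=2
All levels: A:0, B:2, C:2, D:0, E:1, F:2, G:0, H:1
max level = 2

Answer: 2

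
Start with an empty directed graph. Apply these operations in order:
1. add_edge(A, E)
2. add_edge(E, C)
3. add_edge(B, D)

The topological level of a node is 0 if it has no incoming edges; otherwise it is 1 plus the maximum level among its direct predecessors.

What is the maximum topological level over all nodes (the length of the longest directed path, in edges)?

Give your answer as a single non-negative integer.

Answer: 2

Derivation:
Op 1: add_edge(A, E). Edges now: 1
Op 2: add_edge(E, C). Edges now: 2
Op 3: add_edge(B, D). Edges now: 3
Compute levels (Kahn BFS):
  sources (in-degree 0): A, B
  process A: level=0
    A->E: in-degree(E)=0, level(E)=1, enqueue
  process B: level=0
    B->D: in-degree(D)=0, level(D)=1, enqueue
  process E: level=1
    E->C: in-degree(C)=0, level(C)=2, enqueue
  process D: level=1
  process C: level=2
All levels: A:0, B:0, C:2, D:1, E:1
max level = 2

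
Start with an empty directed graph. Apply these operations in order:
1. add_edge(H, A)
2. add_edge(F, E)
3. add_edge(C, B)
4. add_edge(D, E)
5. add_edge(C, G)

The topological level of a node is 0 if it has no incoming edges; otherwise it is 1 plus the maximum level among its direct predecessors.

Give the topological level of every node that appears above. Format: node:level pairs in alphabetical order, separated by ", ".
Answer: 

Op 1: add_edge(H, A). Edges now: 1
Op 2: add_edge(F, E). Edges now: 2
Op 3: add_edge(C, B). Edges now: 3
Op 4: add_edge(D, E). Edges now: 4
Op 5: add_edge(C, G). Edges now: 5
Compute levels (Kahn BFS):
  sources (in-degree 0): C, D, F, H
  process C: level=0
    C->B: in-degree(B)=0, level(B)=1, enqueue
    C->G: in-degree(G)=0, level(G)=1, enqueue
  process D: level=0
    D->E: in-degree(E)=1, level(E)>=1
  process F: level=0
    F->E: in-degree(E)=0, level(E)=1, enqueue
  process H: level=0
    H->A: in-degree(A)=0, level(A)=1, enqueue
  process B: level=1
  process G: level=1
  process E: level=1
  process A: level=1
All levels: A:1, B:1, C:0, D:0, E:1, F:0, G:1, H:0

Answer: A:1, B:1, C:0, D:0, E:1, F:0, G:1, H:0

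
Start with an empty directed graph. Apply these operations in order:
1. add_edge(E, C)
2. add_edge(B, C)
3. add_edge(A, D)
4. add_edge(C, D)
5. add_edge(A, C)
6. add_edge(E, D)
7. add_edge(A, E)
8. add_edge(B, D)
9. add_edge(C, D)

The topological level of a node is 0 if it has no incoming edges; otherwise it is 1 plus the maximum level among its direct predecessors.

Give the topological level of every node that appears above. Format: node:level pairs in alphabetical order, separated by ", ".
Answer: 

Answer: A:0, B:0, C:2, D:3, E:1

Derivation:
Op 1: add_edge(E, C). Edges now: 1
Op 2: add_edge(B, C). Edges now: 2
Op 3: add_edge(A, D). Edges now: 3
Op 4: add_edge(C, D). Edges now: 4
Op 5: add_edge(A, C). Edges now: 5
Op 6: add_edge(E, D). Edges now: 6
Op 7: add_edge(A, E). Edges now: 7
Op 8: add_edge(B, D). Edges now: 8
Op 9: add_edge(C, D) (duplicate, no change). Edges now: 8
Compute levels (Kahn BFS):
  sources (in-degree 0): A, B
  process A: level=0
    A->C: in-degree(C)=2, level(C)>=1
    A->D: in-degree(D)=3, level(D)>=1
    A->E: in-degree(E)=0, level(E)=1, enqueue
  process B: level=0
    B->C: in-degree(C)=1, level(C)>=1
    B->D: in-degree(D)=2, level(D)>=1
  process E: level=1
    E->C: in-degree(C)=0, level(C)=2, enqueue
    E->D: in-degree(D)=1, level(D)>=2
  process C: level=2
    C->D: in-degree(D)=0, level(D)=3, enqueue
  process D: level=3
All levels: A:0, B:0, C:2, D:3, E:1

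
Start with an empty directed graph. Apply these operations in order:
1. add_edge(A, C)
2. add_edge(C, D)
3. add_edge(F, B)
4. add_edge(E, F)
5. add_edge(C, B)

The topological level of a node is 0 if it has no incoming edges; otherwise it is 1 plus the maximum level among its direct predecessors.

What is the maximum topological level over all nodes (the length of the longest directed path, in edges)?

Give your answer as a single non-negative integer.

Answer: 2

Derivation:
Op 1: add_edge(A, C). Edges now: 1
Op 2: add_edge(C, D). Edges now: 2
Op 3: add_edge(F, B). Edges now: 3
Op 4: add_edge(E, F). Edges now: 4
Op 5: add_edge(C, B). Edges now: 5
Compute levels (Kahn BFS):
  sources (in-degree 0): A, E
  process A: level=0
    A->C: in-degree(C)=0, level(C)=1, enqueue
  process E: level=0
    E->F: in-degree(F)=0, level(F)=1, enqueue
  process C: level=1
    C->B: in-degree(B)=1, level(B)>=2
    C->D: in-degree(D)=0, level(D)=2, enqueue
  process F: level=1
    F->B: in-degree(B)=0, level(B)=2, enqueue
  process D: level=2
  process B: level=2
All levels: A:0, B:2, C:1, D:2, E:0, F:1
max level = 2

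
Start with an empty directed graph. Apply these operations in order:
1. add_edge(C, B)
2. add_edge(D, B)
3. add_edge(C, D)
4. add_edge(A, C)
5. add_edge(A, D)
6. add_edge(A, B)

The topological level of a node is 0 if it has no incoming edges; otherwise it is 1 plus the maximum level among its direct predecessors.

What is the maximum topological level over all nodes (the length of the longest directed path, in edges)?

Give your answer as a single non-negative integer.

Op 1: add_edge(C, B). Edges now: 1
Op 2: add_edge(D, B). Edges now: 2
Op 3: add_edge(C, D). Edges now: 3
Op 4: add_edge(A, C). Edges now: 4
Op 5: add_edge(A, D). Edges now: 5
Op 6: add_edge(A, B). Edges now: 6
Compute levels (Kahn BFS):
  sources (in-degree 0): A
  process A: level=0
    A->B: in-degree(B)=2, level(B)>=1
    A->C: in-degree(C)=0, level(C)=1, enqueue
    A->D: in-degree(D)=1, level(D)>=1
  process C: level=1
    C->B: in-degree(B)=1, level(B)>=2
    C->D: in-degree(D)=0, level(D)=2, enqueue
  process D: level=2
    D->B: in-degree(B)=0, level(B)=3, enqueue
  process B: level=3
All levels: A:0, B:3, C:1, D:2
max level = 3

Answer: 3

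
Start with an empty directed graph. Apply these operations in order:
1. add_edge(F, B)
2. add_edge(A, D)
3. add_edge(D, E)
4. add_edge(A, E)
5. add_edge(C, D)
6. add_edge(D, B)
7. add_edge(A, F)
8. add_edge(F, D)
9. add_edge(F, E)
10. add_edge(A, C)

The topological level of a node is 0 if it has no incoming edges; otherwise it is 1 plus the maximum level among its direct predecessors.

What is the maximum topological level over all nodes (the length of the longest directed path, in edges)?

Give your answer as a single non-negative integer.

Op 1: add_edge(F, B). Edges now: 1
Op 2: add_edge(A, D). Edges now: 2
Op 3: add_edge(D, E). Edges now: 3
Op 4: add_edge(A, E). Edges now: 4
Op 5: add_edge(C, D). Edges now: 5
Op 6: add_edge(D, B). Edges now: 6
Op 7: add_edge(A, F). Edges now: 7
Op 8: add_edge(F, D). Edges now: 8
Op 9: add_edge(F, E). Edges now: 9
Op 10: add_edge(A, C). Edges now: 10
Compute levels (Kahn BFS):
  sources (in-degree 0): A
  process A: level=0
    A->C: in-degree(C)=0, level(C)=1, enqueue
    A->D: in-degree(D)=2, level(D)>=1
    A->E: in-degree(E)=2, level(E)>=1
    A->F: in-degree(F)=0, level(F)=1, enqueue
  process C: level=1
    C->D: in-degree(D)=1, level(D)>=2
  process F: level=1
    F->B: in-degree(B)=1, level(B)>=2
    F->D: in-degree(D)=0, level(D)=2, enqueue
    F->E: in-degree(E)=1, level(E)>=2
  process D: level=2
    D->B: in-degree(B)=0, level(B)=3, enqueue
    D->E: in-degree(E)=0, level(E)=3, enqueue
  process B: level=3
  process E: level=3
All levels: A:0, B:3, C:1, D:2, E:3, F:1
max level = 3

Answer: 3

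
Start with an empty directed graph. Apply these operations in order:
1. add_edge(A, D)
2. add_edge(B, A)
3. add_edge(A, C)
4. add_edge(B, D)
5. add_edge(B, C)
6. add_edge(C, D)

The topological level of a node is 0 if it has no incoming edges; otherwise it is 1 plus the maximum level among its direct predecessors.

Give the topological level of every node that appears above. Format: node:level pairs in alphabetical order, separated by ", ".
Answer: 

Op 1: add_edge(A, D). Edges now: 1
Op 2: add_edge(B, A). Edges now: 2
Op 3: add_edge(A, C). Edges now: 3
Op 4: add_edge(B, D). Edges now: 4
Op 5: add_edge(B, C). Edges now: 5
Op 6: add_edge(C, D). Edges now: 6
Compute levels (Kahn BFS):
  sources (in-degree 0): B
  process B: level=0
    B->A: in-degree(A)=0, level(A)=1, enqueue
    B->C: in-degree(C)=1, level(C)>=1
    B->D: in-degree(D)=2, level(D)>=1
  process A: level=1
    A->C: in-degree(C)=0, level(C)=2, enqueue
    A->D: in-degree(D)=1, level(D)>=2
  process C: level=2
    C->D: in-degree(D)=0, level(D)=3, enqueue
  process D: level=3
All levels: A:1, B:0, C:2, D:3

Answer: A:1, B:0, C:2, D:3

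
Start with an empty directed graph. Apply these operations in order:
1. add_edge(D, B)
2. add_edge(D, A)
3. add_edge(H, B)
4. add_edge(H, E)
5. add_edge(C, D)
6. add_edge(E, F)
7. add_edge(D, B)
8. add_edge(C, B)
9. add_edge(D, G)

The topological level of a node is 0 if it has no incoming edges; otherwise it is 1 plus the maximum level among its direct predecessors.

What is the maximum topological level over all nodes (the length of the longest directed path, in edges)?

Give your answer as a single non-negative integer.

Op 1: add_edge(D, B). Edges now: 1
Op 2: add_edge(D, A). Edges now: 2
Op 3: add_edge(H, B). Edges now: 3
Op 4: add_edge(H, E). Edges now: 4
Op 5: add_edge(C, D). Edges now: 5
Op 6: add_edge(E, F). Edges now: 6
Op 7: add_edge(D, B) (duplicate, no change). Edges now: 6
Op 8: add_edge(C, B). Edges now: 7
Op 9: add_edge(D, G). Edges now: 8
Compute levels (Kahn BFS):
  sources (in-degree 0): C, H
  process C: level=0
    C->B: in-degree(B)=2, level(B)>=1
    C->D: in-degree(D)=0, level(D)=1, enqueue
  process H: level=0
    H->B: in-degree(B)=1, level(B)>=1
    H->E: in-degree(E)=0, level(E)=1, enqueue
  process D: level=1
    D->A: in-degree(A)=0, level(A)=2, enqueue
    D->B: in-degree(B)=0, level(B)=2, enqueue
    D->G: in-degree(G)=0, level(G)=2, enqueue
  process E: level=1
    E->F: in-degree(F)=0, level(F)=2, enqueue
  process A: level=2
  process B: level=2
  process G: level=2
  process F: level=2
All levels: A:2, B:2, C:0, D:1, E:1, F:2, G:2, H:0
max level = 2

Answer: 2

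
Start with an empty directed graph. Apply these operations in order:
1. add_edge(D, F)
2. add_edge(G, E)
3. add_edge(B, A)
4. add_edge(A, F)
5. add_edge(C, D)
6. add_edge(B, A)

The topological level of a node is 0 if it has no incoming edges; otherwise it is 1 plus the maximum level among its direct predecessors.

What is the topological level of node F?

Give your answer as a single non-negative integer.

Op 1: add_edge(D, F). Edges now: 1
Op 2: add_edge(G, E). Edges now: 2
Op 3: add_edge(B, A). Edges now: 3
Op 4: add_edge(A, F). Edges now: 4
Op 5: add_edge(C, D). Edges now: 5
Op 6: add_edge(B, A) (duplicate, no change). Edges now: 5
Compute levels (Kahn BFS):
  sources (in-degree 0): B, C, G
  process B: level=0
    B->A: in-degree(A)=0, level(A)=1, enqueue
  process C: level=0
    C->D: in-degree(D)=0, level(D)=1, enqueue
  process G: level=0
    G->E: in-degree(E)=0, level(E)=1, enqueue
  process A: level=1
    A->F: in-degree(F)=1, level(F)>=2
  process D: level=1
    D->F: in-degree(F)=0, level(F)=2, enqueue
  process E: level=1
  process F: level=2
All levels: A:1, B:0, C:0, D:1, E:1, F:2, G:0
level(F) = 2

Answer: 2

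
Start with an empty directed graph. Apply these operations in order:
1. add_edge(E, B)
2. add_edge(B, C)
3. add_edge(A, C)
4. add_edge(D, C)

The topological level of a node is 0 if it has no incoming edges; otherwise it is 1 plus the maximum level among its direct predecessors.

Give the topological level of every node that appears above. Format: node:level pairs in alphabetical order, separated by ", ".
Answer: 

Answer: A:0, B:1, C:2, D:0, E:0

Derivation:
Op 1: add_edge(E, B). Edges now: 1
Op 2: add_edge(B, C). Edges now: 2
Op 3: add_edge(A, C). Edges now: 3
Op 4: add_edge(D, C). Edges now: 4
Compute levels (Kahn BFS):
  sources (in-degree 0): A, D, E
  process A: level=0
    A->C: in-degree(C)=2, level(C)>=1
  process D: level=0
    D->C: in-degree(C)=1, level(C)>=1
  process E: level=0
    E->B: in-degree(B)=0, level(B)=1, enqueue
  process B: level=1
    B->C: in-degree(C)=0, level(C)=2, enqueue
  process C: level=2
All levels: A:0, B:1, C:2, D:0, E:0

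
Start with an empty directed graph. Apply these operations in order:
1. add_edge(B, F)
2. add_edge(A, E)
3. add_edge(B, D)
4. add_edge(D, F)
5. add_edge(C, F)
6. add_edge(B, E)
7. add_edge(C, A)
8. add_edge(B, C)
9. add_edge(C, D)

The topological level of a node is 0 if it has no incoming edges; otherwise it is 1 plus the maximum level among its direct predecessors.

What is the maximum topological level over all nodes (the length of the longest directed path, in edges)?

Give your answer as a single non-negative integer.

Op 1: add_edge(B, F). Edges now: 1
Op 2: add_edge(A, E). Edges now: 2
Op 3: add_edge(B, D). Edges now: 3
Op 4: add_edge(D, F). Edges now: 4
Op 5: add_edge(C, F). Edges now: 5
Op 6: add_edge(B, E). Edges now: 6
Op 7: add_edge(C, A). Edges now: 7
Op 8: add_edge(B, C). Edges now: 8
Op 9: add_edge(C, D). Edges now: 9
Compute levels (Kahn BFS):
  sources (in-degree 0): B
  process B: level=0
    B->C: in-degree(C)=0, level(C)=1, enqueue
    B->D: in-degree(D)=1, level(D)>=1
    B->E: in-degree(E)=1, level(E)>=1
    B->F: in-degree(F)=2, level(F)>=1
  process C: level=1
    C->A: in-degree(A)=0, level(A)=2, enqueue
    C->D: in-degree(D)=0, level(D)=2, enqueue
    C->F: in-degree(F)=1, level(F)>=2
  process A: level=2
    A->E: in-degree(E)=0, level(E)=3, enqueue
  process D: level=2
    D->F: in-degree(F)=0, level(F)=3, enqueue
  process E: level=3
  process F: level=3
All levels: A:2, B:0, C:1, D:2, E:3, F:3
max level = 3

Answer: 3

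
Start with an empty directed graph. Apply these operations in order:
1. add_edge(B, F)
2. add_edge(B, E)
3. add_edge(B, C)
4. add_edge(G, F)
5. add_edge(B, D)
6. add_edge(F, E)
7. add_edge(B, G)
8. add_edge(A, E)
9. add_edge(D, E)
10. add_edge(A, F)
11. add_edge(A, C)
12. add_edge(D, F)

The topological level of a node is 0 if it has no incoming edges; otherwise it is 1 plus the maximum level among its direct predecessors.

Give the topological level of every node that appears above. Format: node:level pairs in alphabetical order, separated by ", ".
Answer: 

Answer: A:0, B:0, C:1, D:1, E:3, F:2, G:1

Derivation:
Op 1: add_edge(B, F). Edges now: 1
Op 2: add_edge(B, E). Edges now: 2
Op 3: add_edge(B, C). Edges now: 3
Op 4: add_edge(G, F). Edges now: 4
Op 5: add_edge(B, D). Edges now: 5
Op 6: add_edge(F, E). Edges now: 6
Op 7: add_edge(B, G). Edges now: 7
Op 8: add_edge(A, E). Edges now: 8
Op 9: add_edge(D, E). Edges now: 9
Op 10: add_edge(A, F). Edges now: 10
Op 11: add_edge(A, C). Edges now: 11
Op 12: add_edge(D, F). Edges now: 12
Compute levels (Kahn BFS):
  sources (in-degree 0): A, B
  process A: level=0
    A->C: in-degree(C)=1, level(C)>=1
    A->E: in-degree(E)=3, level(E)>=1
    A->F: in-degree(F)=3, level(F)>=1
  process B: level=0
    B->C: in-degree(C)=0, level(C)=1, enqueue
    B->D: in-degree(D)=0, level(D)=1, enqueue
    B->E: in-degree(E)=2, level(E)>=1
    B->F: in-degree(F)=2, level(F)>=1
    B->G: in-degree(G)=0, level(G)=1, enqueue
  process C: level=1
  process D: level=1
    D->E: in-degree(E)=1, level(E)>=2
    D->F: in-degree(F)=1, level(F)>=2
  process G: level=1
    G->F: in-degree(F)=0, level(F)=2, enqueue
  process F: level=2
    F->E: in-degree(E)=0, level(E)=3, enqueue
  process E: level=3
All levels: A:0, B:0, C:1, D:1, E:3, F:2, G:1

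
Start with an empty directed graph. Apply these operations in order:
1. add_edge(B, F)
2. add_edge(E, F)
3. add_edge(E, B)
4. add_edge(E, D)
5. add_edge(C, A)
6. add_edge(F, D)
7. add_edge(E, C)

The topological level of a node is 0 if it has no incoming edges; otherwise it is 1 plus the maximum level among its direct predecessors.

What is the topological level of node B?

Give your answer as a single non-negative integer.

Answer: 1

Derivation:
Op 1: add_edge(B, F). Edges now: 1
Op 2: add_edge(E, F). Edges now: 2
Op 3: add_edge(E, B). Edges now: 3
Op 4: add_edge(E, D). Edges now: 4
Op 5: add_edge(C, A). Edges now: 5
Op 6: add_edge(F, D). Edges now: 6
Op 7: add_edge(E, C). Edges now: 7
Compute levels (Kahn BFS):
  sources (in-degree 0): E
  process E: level=0
    E->B: in-degree(B)=0, level(B)=1, enqueue
    E->C: in-degree(C)=0, level(C)=1, enqueue
    E->D: in-degree(D)=1, level(D)>=1
    E->F: in-degree(F)=1, level(F)>=1
  process B: level=1
    B->F: in-degree(F)=0, level(F)=2, enqueue
  process C: level=1
    C->A: in-degree(A)=0, level(A)=2, enqueue
  process F: level=2
    F->D: in-degree(D)=0, level(D)=3, enqueue
  process A: level=2
  process D: level=3
All levels: A:2, B:1, C:1, D:3, E:0, F:2
level(B) = 1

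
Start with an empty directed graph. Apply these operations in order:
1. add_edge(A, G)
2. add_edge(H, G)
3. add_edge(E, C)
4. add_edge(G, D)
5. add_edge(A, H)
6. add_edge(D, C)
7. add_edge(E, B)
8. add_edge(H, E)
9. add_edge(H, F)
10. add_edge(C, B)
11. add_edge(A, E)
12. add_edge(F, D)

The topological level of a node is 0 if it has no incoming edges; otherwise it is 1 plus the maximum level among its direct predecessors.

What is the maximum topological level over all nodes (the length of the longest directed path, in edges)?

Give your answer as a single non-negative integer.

Answer: 5

Derivation:
Op 1: add_edge(A, G). Edges now: 1
Op 2: add_edge(H, G). Edges now: 2
Op 3: add_edge(E, C). Edges now: 3
Op 4: add_edge(G, D). Edges now: 4
Op 5: add_edge(A, H). Edges now: 5
Op 6: add_edge(D, C). Edges now: 6
Op 7: add_edge(E, B). Edges now: 7
Op 8: add_edge(H, E). Edges now: 8
Op 9: add_edge(H, F). Edges now: 9
Op 10: add_edge(C, B). Edges now: 10
Op 11: add_edge(A, E). Edges now: 11
Op 12: add_edge(F, D). Edges now: 12
Compute levels (Kahn BFS):
  sources (in-degree 0): A
  process A: level=0
    A->E: in-degree(E)=1, level(E)>=1
    A->G: in-degree(G)=1, level(G)>=1
    A->H: in-degree(H)=0, level(H)=1, enqueue
  process H: level=1
    H->E: in-degree(E)=0, level(E)=2, enqueue
    H->F: in-degree(F)=0, level(F)=2, enqueue
    H->G: in-degree(G)=0, level(G)=2, enqueue
  process E: level=2
    E->B: in-degree(B)=1, level(B)>=3
    E->C: in-degree(C)=1, level(C)>=3
  process F: level=2
    F->D: in-degree(D)=1, level(D)>=3
  process G: level=2
    G->D: in-degree(D)=0, level(D)=3, enqueue
  process D: level=3
    D->C: in-degree(C)=0, level(C)=4, enqueue
  process C: level=4
    C->B: in-degree(B)=0, level(B)=5, enqueue
  process B: level=5
All levels: A:0, B:5, C:4, D:3, E:2, F:2, G:2, H:1
max level = 5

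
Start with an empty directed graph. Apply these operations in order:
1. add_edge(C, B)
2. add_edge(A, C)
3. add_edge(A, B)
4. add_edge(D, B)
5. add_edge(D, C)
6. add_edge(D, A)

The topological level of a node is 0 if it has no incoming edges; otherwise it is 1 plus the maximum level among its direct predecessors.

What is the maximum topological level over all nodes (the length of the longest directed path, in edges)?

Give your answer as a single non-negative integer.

Answer: 3

Derivation:
Op 1: add_edge(C, B). Edges now: 1
Op 2: add_edge(A, C). Edges now: 2
Op 3: add_edge(A, B). Edges now: 3
Op 4: add_edge(D, B). Edges now: 4
Op 5: add_edge(D, C). Edges now: 5
Op 6: add_edge(D, A). Edges now: 6
Compute levels (Kahn BFS):
  sources (in-degree 0): D
  process D: level=0
    D->A: in-degree(A)=0, level(A)=1, enqueue
    D->B: in-degree(B)=2, level(B)>=1
    D->C: in-degree(C)=1, level(C)>=1
  process A: level=1
    A->B: in-degree(B)=1, level(B)>=2
    A->C: in-degree(C)=0, level(C)=2, enqueue
  process C: level=2
    C->B: in-degree(B)=0, level(B)=3, enqueue
  process B: level=3
All levels: A:1, B:3, C:2, D:0
max level = 3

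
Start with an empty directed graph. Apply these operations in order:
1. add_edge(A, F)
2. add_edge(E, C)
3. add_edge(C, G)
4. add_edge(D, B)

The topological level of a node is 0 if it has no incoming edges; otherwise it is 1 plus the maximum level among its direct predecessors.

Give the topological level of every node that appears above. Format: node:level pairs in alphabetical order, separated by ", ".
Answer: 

Answer: A:0, B:1, C:1, D:0, E:0, F:1, G:2

Derivation:
Op 1: add_edge(A, F). Edges now: 1
Op 2: add_edge(E, C). Edges now: 2
Op 3: add_edge(C, G). Edges now: 3
Op 4: add_edge(D, B). Edges now: 4
Compute levels (Kahn BFS):
  sources (in-degree 0): A, D, E
  process A: level=0
    A->F: in-degree(F)=0, level(F)=1, enqueue
  process D: level=0
    D->B: in-degree(B)=0, level(B)=1, enqueue
  process E: level=0
    E->C: in-degree(C)=0, level(C)=1, enqueue
  process F: level=1
  process B: level=1
  process C: level=1
    C->G: in-degree(G)=0, level(G)=2, enqueue
  process G: level=2
All levels: A:0, B:1, C:1, D:0, E:0, F:1, G:2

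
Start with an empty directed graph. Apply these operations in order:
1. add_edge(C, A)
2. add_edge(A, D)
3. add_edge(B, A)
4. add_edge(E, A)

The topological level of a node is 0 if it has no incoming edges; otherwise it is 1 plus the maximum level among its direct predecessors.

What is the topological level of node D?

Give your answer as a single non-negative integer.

Answer: 2

Derivation:
Op 1: add_edge(C, A). Edges now: 1
Op 2: add_edge(A, D). Edges now: 2
Op 3: add_edge(B, A). Edges now: 3
Op 4: add_edge(E, A). Edges now: 4
Compute levels (Kahn BFS):
  sources (in-degree 0): B, C, E
  process B: level=0
    B->A: in-degree(A)=2, level(A)>=1
  process C: level=0
    C->A: in-degree(A)=1, level(A)>=1
  process E: level=0
    E->A: in-degree(A)=0, level(A)=1, enqueue
  process A: level=1
    A->D: in-degree(D)=0, level(D)=2, enqueue
  process D: level=2
All levels: A:1, B:0, C:0, D:2, E:0
level(D) = 2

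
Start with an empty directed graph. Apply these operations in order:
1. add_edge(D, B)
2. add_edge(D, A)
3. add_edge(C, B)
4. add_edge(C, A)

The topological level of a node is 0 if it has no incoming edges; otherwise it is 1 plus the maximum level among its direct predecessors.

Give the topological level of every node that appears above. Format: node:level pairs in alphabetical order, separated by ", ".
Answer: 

Op 1: add_edge(D, B). Edges now: 1
Op 2: add_edge(D, A). Edges now: 2
Op 3: add_edge(C, B). Edges now: 3
Op 4: add_edge(C, A). Edges now: 4
Compute levels (Kahn BFS):
  sources (in-degree 0): C, D
  process C: level=0
    C->A: in-degree(A)=1, level(A)>=1
    C->B: in-degree(B)=1, level(B)>=1
  process D: level=0
    D->A: in-degree(A)=0, level(A)=1, enqueue
    D->B: in-degree(B)=0, level(B)=1, enqueue
  process A: level=1
  process B: level=1
All levels: A:1, B:1, C:0, D:0

Answer: A:1, B:1, C:0, D:0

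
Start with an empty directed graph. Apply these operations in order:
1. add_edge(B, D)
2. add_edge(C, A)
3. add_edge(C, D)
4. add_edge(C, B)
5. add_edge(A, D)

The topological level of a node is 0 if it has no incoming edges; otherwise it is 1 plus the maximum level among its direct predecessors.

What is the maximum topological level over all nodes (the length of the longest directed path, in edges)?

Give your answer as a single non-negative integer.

Op 1: add_edge(B, D). Edges now: 1
Op 2: add_edge(C, A). Edges now: 2
Op 3: add_edge(C, D). Edges now: 3
Op 4: add_edge(C, B). Edges now: 4
Op 5: add_edge(A, D). Edges now: 5
Compute levels (Kahn BFS):
  sources (in-degree 0): C
  process C: level=0
    C->A: in-degree(A)=0, level(A)=1, enqueue
    C->B: in-degree(B)=0, level(B)=1, enqueue
    C->D: in-degree(D)=2, level(D)>=1
  process A: level=1
    A->D: in-degree(D)=1, level(D)>=2
  process B: level=1
    B->D: in-degree(D)=0, level(D)=2, enqueue
  process D: level=2
All levels: A:1, B:1, C:0, D:2
max level = 2

Answer: 2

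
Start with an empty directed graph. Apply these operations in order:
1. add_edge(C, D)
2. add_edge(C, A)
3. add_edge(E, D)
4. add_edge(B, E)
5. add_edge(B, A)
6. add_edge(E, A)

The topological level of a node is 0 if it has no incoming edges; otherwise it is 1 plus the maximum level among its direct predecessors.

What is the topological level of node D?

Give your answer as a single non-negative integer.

Op 1: add_edge(C, D). Edges now: 1
Op 2: add_edge(C, A). Edges now: 2
Op 3: add_edge(E, D). Edges now: 3
Op 4: add_edge(B, E). Edges now: 4
Op 5: add_edge(B, A). Edges now: 5
Op 6: add_edge(E, A). Edges now: 6
Compute levels (Kahn BFS):
  sources (in-degree 0): B, C
  process B: level=0
    B->A: in-degree(A)=2, level(A)>=1
    B->E: in-degree(E)=0, level(E)=1, enqueue
  process C: level=0
    C->A: in-degree(A)=1, level(A)>=1
    C->D: in-degree(D)=1, level(D)>=1
  process E: level=1
    E->A: in-degree(A)=0, level(A)=2, enqueue
    E->D: in-degree(D)=0, level(D)=2, enqueue
  process A: level=2
  process D: level=2
All levels: A:2, B:0, C:0, D:2, E:1
level(D) = 2

Answer: 2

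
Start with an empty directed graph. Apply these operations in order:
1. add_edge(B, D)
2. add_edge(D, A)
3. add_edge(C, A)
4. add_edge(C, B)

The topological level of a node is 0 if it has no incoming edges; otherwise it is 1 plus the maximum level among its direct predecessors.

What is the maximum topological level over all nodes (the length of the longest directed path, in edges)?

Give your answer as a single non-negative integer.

Op 1: add_edge(B, D). Edges now: 1
Op 2: add_edge(D, A). Edges now: 2
Op 3: add_edge(C, A). Edges now: 3
Op 4: add_edge(C, B). Edges now: 4
Compute levels (Kahn BFS):
  sources (in-degree 0): C
  process C: level=0
    C->A: in-degree(A)=1, level(A)>=1
    C->B: in-degree(B)=0, level(B)=1, enqueue
  process B: level=1
    B->D: in-degree(D)=0, level(D)=2, enqueue
  process D: level=2
    D->A: in-degree(A)=0, level(A)=3, enqueue
  process A: level=3
All levels: A:3, B:1, C:0, D:2
max level = 3

Answer: 3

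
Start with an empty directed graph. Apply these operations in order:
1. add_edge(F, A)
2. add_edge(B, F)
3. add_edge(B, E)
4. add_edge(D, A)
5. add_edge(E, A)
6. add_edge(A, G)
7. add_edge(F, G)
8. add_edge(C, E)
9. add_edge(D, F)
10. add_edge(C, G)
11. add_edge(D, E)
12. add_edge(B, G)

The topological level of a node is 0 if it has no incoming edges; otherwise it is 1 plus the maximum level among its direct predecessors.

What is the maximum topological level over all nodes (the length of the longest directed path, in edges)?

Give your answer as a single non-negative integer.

Answer: 3

Derivation:
Op 1: add_edge(F, A). Edges now: 1
Op 2: add_edge(B, F). Edges now: 2
Op 3: add_edge(B, E). Edges now: 3
Op 4: add_edge(D, A). Edges now: 4
Op 5: add_edge(E, A). Edges now: 5
Op 6: add_edge(A, G). Edges now: 6
Op 7: add_edge(F, G). Edges now: 7
Op 8: add_edge(C, E). Edges now: 8
Op 9: add_edge(D, F). Edges now: 9
Op 10: add_edge(C, G). Edges now: 10
Op 11: add_edge(D, E). Edges now: 11
Op 12: add_edge(B, G). Edges now: 12
Compute levels (Kahn BFS):
  sources (in-degree 0): B, C, D
  process B: level=0
    B->E: in-degree(E)=2, level(E)>=1
    B->F: in-degree(F)=1, level(F)>=1
    B->G: in-degree(G)=3, level(G)>=1
  process C: level=0
    C->E: in-degree(E)=1, level(E)>=1
    C->G: in-degree(G)=2, level(G)>=1
  process D: level=0
    D->A: in-degree(A)=2, level(A)>=1
    D->E: in-degree(E)=0, level(E)=1, enqueue
    D->F: in-degree(F)=0, level(F)=1, enqueue
  process E: level=1
    E->A: in-degree(A)=1, level(A)>=2
  process F: level=1
    F->A: in-degree(A)=0, level(A)=2, enqueue
    F->G: in-degree(G)=1, level(G)>=2
  process A: level=2
    A->G: in-degree(G)=0, level(G)=3, enqueue
  process G: level=3
All levels: A:2, B:0, C:0, D:0, E:1, F:1, G:3
max level = 3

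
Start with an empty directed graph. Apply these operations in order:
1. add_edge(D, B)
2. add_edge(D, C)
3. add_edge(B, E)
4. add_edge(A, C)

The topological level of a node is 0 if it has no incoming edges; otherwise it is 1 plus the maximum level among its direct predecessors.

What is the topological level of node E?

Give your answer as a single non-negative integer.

Answer: 2

Derivation:
Op 1: add_edge(D, B). Edges now: 1
Op 2: add_edge(D, C). Edges now: 2
Op 3: add_edge(B, E). Edges now: 3
Op 4: add_edge(A, C). Edges now: 4
Compute levels (Kahn BFS):
  sources (in-degree 0): A, D
  process A: level=0
    A->C: in-degree(C)=1, level(C)>=1
  process D: level=0
    D->B: in-degree(B)=0, level(B)=1, enqueue
    D->C: in-degree(C)=0, level(C)=1, enqueue
  process B: level=1
    B->E: in-degree(E)=0, level(E)=2, enqueue
  process C: level=1
  process E: level=2
All levels: A:0, B:1, C:1, D:0, E:2
level(E) = 2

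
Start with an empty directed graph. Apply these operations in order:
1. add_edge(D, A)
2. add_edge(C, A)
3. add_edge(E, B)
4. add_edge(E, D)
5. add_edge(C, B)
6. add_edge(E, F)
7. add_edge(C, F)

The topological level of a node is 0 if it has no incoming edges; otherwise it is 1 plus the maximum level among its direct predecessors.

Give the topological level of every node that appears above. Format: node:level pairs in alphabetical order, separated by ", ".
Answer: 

Op 1: add_edge(D, A). Edges now: 1
Op 2: add_edge(C, A). Edges now: 2
Op 3: add_edge(E, B). Edges now: 3
Op 4: add_edge(E, D). Edges now: 4
Op 5: add_edge(C, B). Edges now: 5
Op 6: add_edge(E, F). Edges now: 6
Op 7: add_edge(C, F). Edges now: 7
Compute levels (Kahn BFS):
  sources (in-degree 0): C, E
  process C: level=0
    C->A: in-degree(A)=1, level(A)>=1
    C->B: in-degree(B)=1, level(B)>=1
    C->F: in-degree(F)=1, level(F)>=1
  process E: level=0
    E->B: in-degree(B)=0, level(B)=1, enqueue
    E->D: in-degree(D)=0, level(D)=1, enqueue
    E->F: in-degree(F)=0, level(F)=1, enqueue
  process B: level=1
  process D: level=1
    D->A: in-degree(A)=0, level(A)=2, enqueue
  process F: level=1
  process A: level=2
All levels: A:2, B:1, C:0, D:1, E:0, F:1

Answer: A:2, B:1, C:0, D:1, E:0, F:1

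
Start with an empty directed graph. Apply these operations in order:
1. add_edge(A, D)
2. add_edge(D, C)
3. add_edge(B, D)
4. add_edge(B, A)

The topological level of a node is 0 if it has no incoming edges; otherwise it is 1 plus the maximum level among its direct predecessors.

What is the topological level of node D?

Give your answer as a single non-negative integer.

Answer: 2

Derivation:
Op 1: add_edge(A, D). Edges now: 1
Op 2: add_edge(D, C). Edges now: 2
Op 3: add_edge(B, D). Edges now: 3
Op 4: add_edge(B, A). Edges now: 4
Compute levels (Kahn BFS):
  sources (in-degree 0): B
  process B: level=0
    B->A: in-degree(A)=0, level(A)=1, enqueue
    B->D: in-degree(D)=1, level(D)>=1
  process A: level=1
    A->D: in-degree(D)=0, level(D)=2, enqueue
  process D: level=2
    D->C: in-degree(C)=0, level(C)=3, enqueue
  process C: level=3
All levels: A:1, B:0, C:3, D:2
level(D) = 2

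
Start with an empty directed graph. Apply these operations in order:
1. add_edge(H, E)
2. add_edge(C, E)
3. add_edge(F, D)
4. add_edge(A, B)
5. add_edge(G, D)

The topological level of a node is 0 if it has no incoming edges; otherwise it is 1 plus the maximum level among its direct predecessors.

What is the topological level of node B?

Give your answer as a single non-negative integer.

Answer: 1

Derivation:
Op 1: add_edge(H, E). Edges now: 1
Op 2: add_edge(C, E). Edges now: 2
Op 3: add_edge(F, D). Edges now: 3
Op 4: add_edge(A, B). Edges now: 4
Op 5: add_edge(G, D). Edges now: 5
Compute levels (Kahn BFS):
  sources (in-degree 0): A, C, F, G, H
  process A: level=0
    A->B: in-degree(B)=0, level(B)=1, enqueue
  process C: level=0
    C->E: in-degree(E)=1, level(E)>=1
  process F: level=0
    F->D: in-degree(D)=1, level(D)>=1
  process G: level=0
    G->D: in-degree(D)=0, level(D)=1, enqueue
  process H: level=0
    H->E: in-degree(E)=0, level(E)=1, enqueue
  process B: level=1
  process D: level=1
  process E: level=1
All levels: A:0, B:1, C:0, D:1, E:1, F:0, G:0, H:0
level(B) = 1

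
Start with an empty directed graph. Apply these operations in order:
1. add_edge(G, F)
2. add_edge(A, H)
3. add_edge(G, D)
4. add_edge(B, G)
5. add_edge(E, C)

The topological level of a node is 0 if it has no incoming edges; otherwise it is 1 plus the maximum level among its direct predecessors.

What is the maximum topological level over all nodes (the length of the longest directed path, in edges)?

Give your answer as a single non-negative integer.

Answer: 2

Derivation:
Op 1: add_edge(G, F). Edges now: 1
Op 2: add_edge(A, H). Edges now: 2
Op 3: add_edge(G, D). Edges now: 3
Op 4: add_edge(B, G). Edges now: 4
Op 5: add_edge(E, C). Edges now: 5
Compute levels (Kahn BFS):
  sources (in-degree 0): A, B, E
  process A: level=0
    A->H: in-degree(H)=0, level(H)=1, enqueue
  process B: level=0
    B->G: in-degree(G)=0, level(G)=1, enqueue
  process E: level=0
    E->C: in-degree(C)=0, level(C)=1, enqueue
  process H: level=1
  process G: level=1
    G->D: in-degree(D)=0, level(D)=2, enqueue
    G->F: in-degree(F)=0, level(F)=2, enqueue
  process C: level=1
  process D: level=2
  process F: level=2
All levels: A:0, B:0, C:1, D:2, E:0, F:2, G:1, H:1
max level = 2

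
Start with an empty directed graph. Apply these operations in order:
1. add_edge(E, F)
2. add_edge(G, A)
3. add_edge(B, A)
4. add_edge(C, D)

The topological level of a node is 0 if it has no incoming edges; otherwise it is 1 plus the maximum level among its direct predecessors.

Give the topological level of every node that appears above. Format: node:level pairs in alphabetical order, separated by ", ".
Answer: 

Answer: A:1, B:0, C:0, D:1, E:0, F:1, G:0

Derivation:
Op 1: add_edge(E, F). Edges now: 1
Op 2: add_edge(G, A). Edges now: 2
Op 3: add_edge(B, A). Edges now: 3
Op 4: add_edge(C, D). Edges now: 4
Compute levels (Kahn BFS):
  sources (in-degree 0): B, C, E, G
  process B: level=0
    B->A: in-degree(A)=1, level(A)>=1
  process C: level=0
    C->D: in-degree(D)=0, level(D)=1, enqueue
  process E: level=0
    E->F: in-degree(F)=0, level(F)=1, enqueue
  process G: level=0
    G->A: in-degree(A)=0, level(A)=1, enqueue
  process D: level=1
  process F: level=1
  process A: level=1
All levels: A:1, B:0, C:0, D:1, E:0, F:1, G:0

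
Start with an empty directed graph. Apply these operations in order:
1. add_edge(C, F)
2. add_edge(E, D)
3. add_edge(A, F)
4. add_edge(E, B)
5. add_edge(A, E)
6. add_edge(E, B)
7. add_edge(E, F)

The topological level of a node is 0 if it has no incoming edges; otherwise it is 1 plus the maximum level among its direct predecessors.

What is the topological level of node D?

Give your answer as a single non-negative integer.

Op 1: add_edge(C, F). Edges now: 1
Op 2: add_edge(E, D). Edges now: 2
Op 3: add_edge(A, F). Edges now: 3
Op 4: add_edge(E, B). Edges now: 4
Op 5: add_edge(A, E). Edges now: 5
Op 6: add_edge(E, B) (duplicate, no change). Edges now: 5
Op 7: add_edge(E, F). Edges now: 6
Compute levels (Kahn BFS):
  sources (in-degree 0): A, C
  process A: level=0
    A->E: in-degree(E)=0, level(E)=1, enqueue
    A->F: in-degree(F)=2, level(F)>=1
  process C: level=0
    C->F: in-degree(F)=1, level(F)>=1
  process E: level=1
    E->B: in-degree(B)=0, level(B)=2, enqueue
    E->D: in-degree(D)=0, level(D)=2, enqueue
    E->F: in-degree(F)=0, level(F)=2, enqueue
  process B: level=2
  process D: level=2
  process F: level=2
All levels: A:0, B:2, C:0, D:2, E:1, F:2
level(D) = 2

Answer: 2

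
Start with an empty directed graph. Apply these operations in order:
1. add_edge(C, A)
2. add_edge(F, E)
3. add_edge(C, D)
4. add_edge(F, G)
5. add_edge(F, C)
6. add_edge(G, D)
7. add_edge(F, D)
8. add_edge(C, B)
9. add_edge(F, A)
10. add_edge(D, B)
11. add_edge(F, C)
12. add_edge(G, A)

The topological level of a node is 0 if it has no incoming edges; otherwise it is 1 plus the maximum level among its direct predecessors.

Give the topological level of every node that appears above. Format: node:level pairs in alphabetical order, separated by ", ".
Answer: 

Op 1: add_edge(C, A). Edges now: 1
Op 2: add_edge(F, E). Edges now: 2
Op 3: add_edge(C, D). Edges now: 3
Op 4: add_edge(F, G). Edges now: 4
Op 5: add_edge(F, C). Edges now: 5
Op 6: add_edge(G, D). Edges now: 6
Op 7: add_edge(F, D). Edges now: 7
Op 8: add_edge(C, B). Edges now: 8
Op 9: add_edge(F, A). Edges now: 9
Op 10: add_edge(D, B). Edges now: 10
Op 11: add_edge(F, C) (duplicate, no change). Edges now: 10
Op 12: add_edge(G, A). Edges now: 11
Compute levels (Kahn BFS):
  sources (in-degree 0): F
  process F: level=0
    F->A: in-degree(A)=2, level(A)>=1
    F->C: in-degree(C)=0, level(C)=1, enqueue
    F->D: in-degree(D)=2, level(D)>=1
    F->E: in-degree(E)=0, level(E)=1, enqueue
    F->G: in-degree(G)=0, level(G)=1, enqueue
  process C: level=1
    C->A: in-degree(A)=1, level(A)>=2
    C->B: in-degree(B)=1, level(B)>=2
    C->D: in-degree(D)=1, level(D)>=2
  process E: level=1
  process G: level=1
    G->A: in-degree(A)=0, level(A)=2, enqueue
    G->D: in-degree(D)=0, level(D)=2, enqueue
  process A: level=2
  process D: level=2
    D->B: in-degree(B)=0, level(B)=3, enqueue
  process B: level=3
All levels: A:2, B:3, C:1, D:2, E:1, F:0, G:1

Answer: A:2, B:3, C:1, D:2, E:1, F:0, G:1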